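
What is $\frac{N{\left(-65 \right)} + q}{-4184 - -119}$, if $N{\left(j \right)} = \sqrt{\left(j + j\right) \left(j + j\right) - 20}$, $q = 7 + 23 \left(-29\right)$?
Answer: $\frac{44}{271} - \frac{4 \sqrt{1055}}{4065} \approx 0.1304$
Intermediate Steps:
$q = -660$ ($q = 7 - 667 = -660$)
$N{\left(j \right)} = \sqrt{-20 + 4 j^{2}}$ ($N{\left(j \right)} = \sqrt{2 j 2 j - 20} = \sqrt{4 j^{2} - 20} = \sqrt{-20 + 4 j^{2}}$)
$\frac{N{\left(-65 \right)} + q}{-4184 - -119} = \frac{2 \sqrt{-5 + \left(-65\right)^{2}} - 660}{-4184 - -119} = \frac{2 \sqrt{-5 + 4225} - 660}{-4184 + \left(-21 + 140\right)} = \frac{2 \sqrt{4220} - 660}{-4184 + 119} = \frac{2 \cdot 2 \sqrt{1055} - 660}{-4065} = \left(4 \sqrt{1055} - 660\right) \left(- \frac{1}{4065}\right) = \left(-660 + 4 \sqrt{1055}\right) \left(- \frac{1}{4065}\right) = \frac{44}{271} - \frac{4 \sqrt{1055}}{4065}$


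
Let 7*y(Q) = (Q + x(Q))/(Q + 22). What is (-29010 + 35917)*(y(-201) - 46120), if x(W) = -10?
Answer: -399142745143/1253 ≈ -3.1855e+8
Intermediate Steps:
y(Q) = (-10 + Q)/(7*(22 + Q)) (y(Q) = ((Q - 10)/(Q + 22))/7 = ((-10 + Q)/(22 + Q))/7 = (-10 + Q)/(7*(22 + Q)))
(-29010 + 35917)*(y(-201) - 46120) = (-29010 + 35917)*((-10 - 201)/(7*(22 - 201)) - 46120) = 6907*((⅐)*(-211)/(-179) - 46120) = 6907*((⅐)*(-1/179)*(-211) - 46120) = 6907*(211/1253 - 46120) = 6907*(-57788149/1253) = -399142745143/1253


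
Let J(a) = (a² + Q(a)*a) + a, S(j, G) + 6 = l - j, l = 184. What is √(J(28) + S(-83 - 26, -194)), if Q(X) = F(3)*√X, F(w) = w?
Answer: √(1099 + 168*√7) ≈ 39.287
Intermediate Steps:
Q(X) = 3*√X
S(j, G) = 178 - j (S(j, G) = -6 + (184 - j) = 178 - j)
J(a) = a + a² + 3*a^(3/2) (J(a) = (a² + (3*√a)*a) + a = (a² + 3*a^(3/2)) + a = a + a² + 3*a^(3/2))
√(J(28) + S(-83 - 26, -194)) = √(28*(1 + 28 + 3*√28) + (178 - (-83 - 26))) = √(28*(1 + 28 + 3*(2*√7)) + (178 - 1*(-109))) = √(28*(1 + 28 + 6*√7) + (178 + 109)) = √(28*(29 + 6*√7) + 287) = √((812 + 168*√7) + 287) = √(1099 + 168*√7)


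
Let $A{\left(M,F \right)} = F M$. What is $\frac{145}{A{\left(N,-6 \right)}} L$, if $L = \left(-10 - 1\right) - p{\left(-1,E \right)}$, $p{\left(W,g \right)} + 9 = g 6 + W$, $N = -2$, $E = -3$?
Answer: $\frac{2465}{12} \approx 205.42$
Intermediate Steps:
$p{\left(W,g \right)} = -9 + W + 6 g$ ($p{\left(W,g \right)} = -9 + \left(g 6 + W\right) = -9 + \left(6 g + W\right) = -9 + \left(W + 6 g\right) = -9 + W + 6 g$)
$L = 17$ ($L = \left(-10 - 1\right) - \left(-9 - 1 + 6 \left(-3\right)\right) = -11 - \left(-9 - 1 - 18\right) = -11 - -28 = -11 + 28 = 17$)
$\frac{145}{A{\left(N,-6 \right)}} L = \frac{145}{\left(-6\right) \left(-2\right)} 17 = \frac{145}{12} \cdot 17 = \frac{2465}{12}$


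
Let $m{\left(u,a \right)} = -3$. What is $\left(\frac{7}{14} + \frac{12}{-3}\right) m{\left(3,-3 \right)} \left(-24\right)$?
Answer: $-252$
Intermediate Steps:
$\left(\frac{7}{14} + \frac{12}{-3}\right) m{\left(3,-3 \right)} \left(-24\right) = \left(\frac{7}{14} + \frac{12}{-3}\right) \left(-3\right) \left(-24\right) = \left(7 \cdot \frac{1}{14} + 12 \left(- \frac{1}{3}\right)\right) \left(-3\right) \left(-24\right) = \left(\frac{1}{2} - 4\right) \left(-3\right) \left(-24\right) = \left(- \frac{7}{2}\right) \left(-3\right) \left(-24\right) = \frac{21}{2} \left(-24\right) = -252$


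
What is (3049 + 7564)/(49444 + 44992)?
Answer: 10613/94436 ≈ 0.11238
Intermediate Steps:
(3049 + 7564)/(49444 + 44992) = 10613/94436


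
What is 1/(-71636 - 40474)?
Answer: -1/112110 ≈ -8.9198e-6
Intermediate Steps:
1/(-71636 - 40474) = 1/(-112110) = -1/112110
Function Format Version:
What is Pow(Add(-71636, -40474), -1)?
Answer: Rational(-1, 112110) ≈ -8.9198e-6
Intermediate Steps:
Pow(Add(-71636, -40474), -1) = Pow(-112110, -1) = Rational(-1, 112110)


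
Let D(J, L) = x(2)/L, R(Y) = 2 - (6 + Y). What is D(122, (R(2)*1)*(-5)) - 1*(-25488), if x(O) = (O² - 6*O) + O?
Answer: 127439/5 ≈ 25488.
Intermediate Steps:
x(O) = O² - 5*O
R(Y) = -4 - Y (R(Y) = 2 + (-6 - Y) = -4 - Y)
D(J, L) = -6/L (D(J, L) = (2*(-5 + 2))/L = (2*(-3))/L = -6/L)
D(122, (R(2)*1)*(-5)) - 1*(-25488) = -6*(-1/(5*(-4 - 1*2))) - 1*(-25488) = -6*(-1/(5*(-4 - 2))) + 25488 = -6/(-6*1*(-5)) + 25488 = -6/((-6*(-5))) + 25488 = -6/30 + 25488 = -6*1/30 + 25488 = -⅕ + 25488 = 127439/5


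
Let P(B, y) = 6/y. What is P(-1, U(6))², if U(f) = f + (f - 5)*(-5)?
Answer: 36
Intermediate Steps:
U(f) = 25 - 4*f (U(f) = f + (-5 + f)*(-5) = f + (25 - 5*f) = 25 - 4*f)
P(-1, U(6))² = (6/(25 - 4*6))² = (6/(25 - 24))² = (6/1)² = (6*1)² = 6² = 36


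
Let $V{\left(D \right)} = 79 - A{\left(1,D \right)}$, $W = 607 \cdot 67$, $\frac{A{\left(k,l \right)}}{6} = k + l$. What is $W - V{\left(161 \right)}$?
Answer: $41562$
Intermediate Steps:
$A{\left(k,l \right)} = 6 k + 6 l$ ($A{\left(k,l \right)} = 6 \left(k + l\right) = 6 k + 6 l$)
$W = 40669$
$V{\left(D \right)} = 73 - 6 D$ ($V{\left(D \right)} = 79 - \left(6 \cdot 1 + 6 D\right) = 79 - \left(6 + 6 D\right) = 73 - 6 D$)
$W - V{\left(161 \right)} = 40669 - \left(73 - 966\right) = 40669 - -893 = 40669 + 893 = 41562$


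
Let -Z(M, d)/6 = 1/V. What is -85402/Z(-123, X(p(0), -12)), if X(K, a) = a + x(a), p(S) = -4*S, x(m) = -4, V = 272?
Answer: 11614672/3 ≈ 3.8716e+6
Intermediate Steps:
X(K, a) = -4 + a (X(K, a) = a - 4 = -4 + a)
Z(M, d) = -3/136 (Z(M, d) = -6/272 = -6*1/272 = -3/136)
-85402/Z(-123, X(p(0), -12)) = -85402/(-3/136) = -85402*(-136/3) = 11614672/3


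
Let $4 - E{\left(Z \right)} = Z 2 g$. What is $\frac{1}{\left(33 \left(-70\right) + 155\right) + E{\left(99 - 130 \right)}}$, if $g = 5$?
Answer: $- \frac{1}{1841} \approx -0.00054318$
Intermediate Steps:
$E{\left(Z \right)} = 4 - 10 Z$ ($E{\left(Z \right)} = 4 - Z 2 \cdot 5 = 4 - 2 Z 5 = 4 - 10 Z$)
$\frac{1}{\left(33 \left(-70\right) + 155\right) + E{\left(99 - 130 \right)}} = \frac{1}{\left(33 \left(-70\right) + 155\right) - \left(-4 + 10 \left(99 - 130\right)\right)} = \frac{1}{\left(-2310 + 155\right) - \left(-4 + 10 \left(99 - 130\right)\right)} = \frac{1}{-2155 + \left(4 - -310\right)} = \frac{1}{-2155 + \left(4 + 310\right)} = \frac{1}{-2155 + 314} = \frac{1}{-1841} = - \frac{1}{1841}$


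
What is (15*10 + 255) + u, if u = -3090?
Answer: -2685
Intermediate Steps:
(15*10 + 255) + u = (15*10 + 255) - 3090 = (150 + 255) - 3090 = 405 - 3090 = -2685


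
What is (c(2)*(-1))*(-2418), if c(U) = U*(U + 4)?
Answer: 29016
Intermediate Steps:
c(U) = U*(4 + U)
(c(2)*(-1))*(-2418) = ((2*(4 + 2))*(-1))*(-2418) = ((2*6)*(-1))*(-2418) = (12*(-1))*(-2418) = -12*(-2418) = 29016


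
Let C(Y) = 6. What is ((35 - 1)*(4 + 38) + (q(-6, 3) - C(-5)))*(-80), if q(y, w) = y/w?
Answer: -113600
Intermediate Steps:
((35 - 1)*(4 + 38) + (q(-6, 3) - C(-5)))*(-80) = ((35 - 1)*(4 + 38) + (-6/3 - 1*6))*(-80) = (34*42 + (-6*⅓ - 6))*(-80) = (1428 + (-2 - 6))*(-80) = (1428 - 8)*(-80) = 1420*(-80) = -113600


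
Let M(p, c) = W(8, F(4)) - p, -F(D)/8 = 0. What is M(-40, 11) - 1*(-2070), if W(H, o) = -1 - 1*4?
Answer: 2105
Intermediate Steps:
F(D) = 0 (F(D) = -8*0 = 0)
W(H, o) = -5 (W(H, o) = -1 - 4 = -5)
M(p, c) = -5 - p
M(-40, 11) - 1*(-2070) = (-5 - 1*(-40)) - 1*(-2070) = (-5 + 40) + 2070 = 35 + 2070 = 2105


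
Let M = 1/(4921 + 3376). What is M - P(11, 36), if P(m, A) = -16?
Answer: 132753/8297 ≈ 16.000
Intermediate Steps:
M = 1/8297 ≈ 0.00012053
M - P(11, 36) = 1/8297 - 1*(-16) = 1/8297 + 16 = 132753/8297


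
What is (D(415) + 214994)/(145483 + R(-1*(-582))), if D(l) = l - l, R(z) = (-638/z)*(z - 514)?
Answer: 62563254/42313861 ≈ 1.4786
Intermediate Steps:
R(z) = -638*(-514 + z)/z (R(z) = (-638/z)*(-514 + z) = -638*(-514 + z)/z)
D(l) = 0
(D(415) + 214994)/(145483 + R(-1*(-582))) = (0 + 214994)/(145483 + (-638 + 327932/((-1*(-582))))) = 214994/(145483 + (-638 + 327932/582)) = 214994/(145483 + (-638 + 327932*(1/582))) = 214994/(145483 + (-638 + 163966/291)) = 214994/(145483 - 21692/291) = 214994/(42313861/291) = 214994*(291/42313861) = 62563254/42313861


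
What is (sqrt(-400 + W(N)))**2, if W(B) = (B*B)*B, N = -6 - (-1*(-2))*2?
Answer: -1400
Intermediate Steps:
N = -10 (N = -6 - 2*2 = -6 - 1*4 = -6 - 4 = -10)
W(B) = B**3 (W(B) = B**2*B = B**3)
(sqrt(-400 + W(N)))**2 = (sqrt(-400 + (-10)**3))**2 = (sqrt(-400 - 1000))**2 = (sqrt(-1400))**2 = (10*I*sqrt(14))**2 = -1400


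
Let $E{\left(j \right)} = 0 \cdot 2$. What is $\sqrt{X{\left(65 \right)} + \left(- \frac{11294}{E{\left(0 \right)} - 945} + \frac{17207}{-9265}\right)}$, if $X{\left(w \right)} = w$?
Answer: $\frac{2 \sqrt{6396138759990}}{583695} \approx 8.6657$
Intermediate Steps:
$E{\left(j \right)} = 0$
$\sqrt{X{\left(65 \right)} + \left(- \frac{11294}{E{\left(0 \right)} - 945} + \frac{17207}{-9265}\right)} = \sqrt{65 - \left(\frac{17207}{9265} + \frac{11294}{0 - 945}\right)} = \sqrt{65 - \left(\frac{17207}{9265} + \frac{11294}{-945}\right)} = \sqrt{65 - - \frac{17675659}{1751085}} = \sqrt{65 + \left(\frac{11294}{945} - \frac{17207}{9265}\right)} = \sqrt{65 + \frac{17675659}{1751085}} = \sqrt{\frac{131496184}{1751085}} = \frac{2 \sqrt{6396138759990}}{583695}$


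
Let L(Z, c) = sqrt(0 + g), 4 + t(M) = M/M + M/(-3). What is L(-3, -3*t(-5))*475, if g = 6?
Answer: 475*sqrt(6) ≈ 1163.5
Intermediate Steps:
t(M) = -3 - M/3 (t(M) = -4 + (M/M + M/(-3)) = -4 + (1 + M*(-1/3)) = -4 + (1 - M/3) = -3 - M/3)
L(Z, c) = sqrt(6) (L(Z, c) = sqrt(0 + 6) = sqrt(6))
L(-3, -3*t(-5))*475 = sqrt(6)*475 = 475*sqrt(6)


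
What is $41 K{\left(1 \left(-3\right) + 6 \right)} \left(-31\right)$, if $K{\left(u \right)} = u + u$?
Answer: $-7626$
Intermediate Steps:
$K{\left(u \right)} = 2 u$
$41 K{\left(1 \left(-3\right) + 6 \right)} \left(-31\right) = 41 \cdot 2 \left(1 \left(-3\right) + 6\right) \left(-31\right) = 41 \cdot 2 \left(-3 + 6\right) \left(-31\right) = 41 \cdot 2 \cdot 3 \left(-31\right) = 41 \cdot 6 \left(-31\right) = 246 \left(-31\right) = -7626$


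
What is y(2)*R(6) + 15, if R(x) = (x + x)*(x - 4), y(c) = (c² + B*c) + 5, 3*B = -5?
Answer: 151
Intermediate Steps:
B = -5/3 (B = (⅓)*(-5) = -5/3 ≈ -1.6667)
y(c) = 5 + c² - 5*c/3 (y(c) = (c² - 5*c/3) + 5 = 5 + c² - 5*c/3)
R(x) = 2*x*(-4 + x) (R(x) = (2*x)*(-4 + x) = 2*x*(-4 + x))
y(2)*R(6) + 15 = (5 + 2² - 5/3*2)*(2*6*(-4 + 6)) + 15 = (5 + 4 - 10/3)*(2*6*2) + 15 = (17/3)*24 + 15 = 136 + 15 = 151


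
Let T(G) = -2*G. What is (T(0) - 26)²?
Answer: 676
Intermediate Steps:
(T(0) - 26)² = (-2*0 - 26)² = (0 - 26)² = (-26)² = 676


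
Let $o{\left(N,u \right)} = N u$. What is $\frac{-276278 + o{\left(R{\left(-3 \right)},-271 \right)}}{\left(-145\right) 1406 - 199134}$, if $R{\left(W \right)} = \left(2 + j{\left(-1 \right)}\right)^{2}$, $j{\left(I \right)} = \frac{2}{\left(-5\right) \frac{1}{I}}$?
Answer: $\frac{496141}{719650} \approx 0.68942$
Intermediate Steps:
$j{\left(I \right)} = - \frac{2 I}{5}$ ($j{\left(I \right)} = 2 \left(- \frac{I}{5}\right) = - \frac{2 I}{5}$)
$R{\left(W \right)} = \frac{144}{25}$ ($R{\left(W \right)} = \left(2 - - \frac{2}{5}\right)^{2} = \left(2 + \frac{2}{5}\right)^{2} = \left(\frac{12}{5}\right)^{2} = \frac{144}{25}$)
$\frac{-276278 + o{\left(R{\left(-3 \right)},-271 \right)}}{\left(-145\right) 1406 - 199134} = \frac{-276278 + \frac{144}{25} \left(-271\right)}{\left(-145\right) 1406 - 199134} = \frac{-276278 - \frac{39024}{25}}{-203870 - 199134} = - \frac{6945974}{25 \left(-403004\right)} = \left(- \frac{6945974}{25}\right) \left(- \frac{1}{403004}\right) = \frac{496141}{719650}$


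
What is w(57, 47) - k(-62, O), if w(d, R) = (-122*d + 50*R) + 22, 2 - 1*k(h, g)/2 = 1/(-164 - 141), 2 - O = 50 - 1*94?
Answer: -1398732/305 ≈ -4586.0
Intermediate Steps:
O = 46 (O = 2 - (50 - 1*94) = 2 - (50 - 94) = 2 - 1*(-44) = 2 + 44 = 46)
k(h, g) = 1222/305 (k(h, g) = 4 - 2/(-164 - 141) = 4 - 2/(-305) = 4 - 2*(-1/305) = 4 + 2/305 = 1222/305)
w(d, R) = 22 - 122*d + 50*R
w(57, 47) - k(-62, O) = (22 - 122*57 + 50*47) - 1*1222/305 = (22 - 6954 + 2350) - 1222/305 = -4582 - 1222/305 = -1398732/305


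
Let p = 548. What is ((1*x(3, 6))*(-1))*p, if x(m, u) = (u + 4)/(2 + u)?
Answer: -685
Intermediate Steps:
x(m, u) = (4 + u)/(2 + u)
((1*x(3, 6))*(-1))*p = ((1*((4 + 6)/(2 + 6)))*(-1))*548 = ((1*(10/8))*(-1))*548 = ((1*((⅛)*10))*(-1))*548 = ((1*(5/4))*(-1))*548 = ((5/4)*(-1))*548 = -5/4*548 = -685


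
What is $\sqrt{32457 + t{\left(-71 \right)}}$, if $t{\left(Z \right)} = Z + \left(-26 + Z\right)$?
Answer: $\sqrt{32289} \approx 179.69$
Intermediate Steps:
$t{\left(Z \right)} = -26 + 2 Z$
$\sqrt{32457 + t{\left(-71 \right)}} = \sqrt{32457 + \left(-26 + 2 \left(-71\right)\right)} = \sqrt{32457 - 168} = \sqrt{32289}$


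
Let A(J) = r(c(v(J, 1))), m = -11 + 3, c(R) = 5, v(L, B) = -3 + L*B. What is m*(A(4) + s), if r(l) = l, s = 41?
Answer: -368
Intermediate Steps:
v(L, B) = -3 + B*L
m = -8
A(J) = 5
m*(A(4) + s) = -8*(5 + 41) = -8*46 = -368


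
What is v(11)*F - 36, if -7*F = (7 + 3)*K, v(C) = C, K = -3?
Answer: 78/7 ≈ 11.143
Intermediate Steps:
F = 30/7 (F = -(7 + 3)*(-3)/7 = -10*(-3)/7 = -1/7*(-30) = 30/7 ≈ 4.2857)
v(11)*F - 36 = 11*(30/7) - 36 = 330/7 - 36 = 78/7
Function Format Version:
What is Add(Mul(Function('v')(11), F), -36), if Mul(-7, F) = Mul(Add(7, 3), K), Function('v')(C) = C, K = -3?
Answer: Rational(78, 7) ≈ 11.143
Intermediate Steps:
F = Rational(30, 7) (F = Mul(Rational(-1, 7), Mul(Add(7, 3), -3)) = Mul(Rational(-1, 7), Mul(10, -3)) = Mul(Rational(-1, 7), -30) = Rational(30, 7) ≈ 4.2857)
Add(Mul(Function('v')(11), F), -36) = Add(Mul(11, Rational(30, 7)), -36) = Add(Rational(330, 7), -36) = Rational(78, 7)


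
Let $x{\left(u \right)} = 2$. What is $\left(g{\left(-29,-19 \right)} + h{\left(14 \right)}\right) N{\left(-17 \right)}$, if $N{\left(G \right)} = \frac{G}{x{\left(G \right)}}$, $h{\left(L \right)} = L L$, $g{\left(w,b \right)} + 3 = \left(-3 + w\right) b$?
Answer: $- \frac{13617}{2} \approx -6808.5$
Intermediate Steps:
$g{\left(w,b \right)} = -3 + b \left(-3 + w\right)$ ($g{\left(w,b \right)} = -3 + \left(-3 + w\right) b = -3 + b \left(-3 + w\right)$)
$h{\left(L \right)} = L^{2}$
$N{\left(G \right)} = \frac{G}{2}$
$\left(g{\left(-29,-19 \right)} + h{\left(14 \right)}\right) N{\left(-17 \right)} = \left(\left(-3 - -57 - -551\right) + 14^{2}\right) \frac{1}{2} \left(-17\right) = \left(\left(-3 + 57 + 551\right) + 196\right) \left(- \frac{17}{2}\right) = \left(605 + 196\right) \left(- \frac{17}{2}\right) = 801 \left(- \frac{17}{2}\right) = - \frac{13617}{2}$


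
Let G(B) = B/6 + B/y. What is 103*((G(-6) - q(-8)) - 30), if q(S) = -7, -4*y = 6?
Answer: -2060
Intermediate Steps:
y = -3/2 (y = -1/4*6 = -3/2 ≈ -1.5000)
G(B) = -B/2 (G(B) = B/6 + B/(-3/2) = B*(1/6) + B*(-2/3) = B/6 - 2*B/3 = -B/2)
103*((G(-6) - q(-8)) - 30) = 103*((-1/2*(-6) - 1*(-7)) - 30) = 103*((3 + 7) - 30) = 103*(10 - 30) = 103*(-20) = -2060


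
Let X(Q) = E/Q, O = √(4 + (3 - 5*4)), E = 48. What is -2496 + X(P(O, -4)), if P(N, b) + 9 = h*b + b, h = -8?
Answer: -47376/19 ≈ -2493.5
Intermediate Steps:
O = I*√13 (O = √(4 + (3 - 20)) = √(4 - 17) = √(-13) = I*√13 ≈ 3.6056*I)
P(N, b) = -9 - 7*b (P(N, b) = -9 + (-8*b + b) = -9 - 7*b)
X(Q) = 48/Q
-2496 + X(P(O, -4)) = -2496 + 48/(-9 - 7*(-4)) = -2496 + 48/(-9 + 28) = -2496 + 48/19 = -47376/19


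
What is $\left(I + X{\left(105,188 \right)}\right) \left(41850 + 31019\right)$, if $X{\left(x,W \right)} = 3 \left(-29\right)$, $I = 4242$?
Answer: $302770695$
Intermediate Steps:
$X{\left(x,W \right)} = -87$
$\left(I + X{\left(105,188 \right)}\right) \left(41850 + 31019\right) = \left(4242 - 87\right) \left(41850 + 31019\right) = 4155 \cdot 72869 = 302770695$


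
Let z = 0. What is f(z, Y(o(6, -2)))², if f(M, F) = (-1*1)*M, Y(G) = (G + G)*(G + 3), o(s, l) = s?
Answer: 0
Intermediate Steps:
Y(G) = 2*G*(3 + G) (Y(G) = (2*G)*(3 + G) = 2*G*(3 + G))
f(M, F) = -M
f(z, Y(o(6, -2)))² = (-1*0)² = 0² = 0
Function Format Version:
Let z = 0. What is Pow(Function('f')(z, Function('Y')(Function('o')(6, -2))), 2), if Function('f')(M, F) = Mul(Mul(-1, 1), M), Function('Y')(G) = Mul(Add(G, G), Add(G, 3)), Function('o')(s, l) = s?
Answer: 0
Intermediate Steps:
Function('Y')(G) = Mul(2, G, Add(3, G)) (Function('Y')(G) = Mul(Mul(2, G), Add(3, G)) = Mul(2, G, Add(3, G)))
Function('f')(M, F) = Mul(-1, M)
Pow(Function('f')(z, Function('Y')(Function('o')(6, -2))), 2) = Pow(Mul(-1, 0), 2) = Pow(0, 2) = 0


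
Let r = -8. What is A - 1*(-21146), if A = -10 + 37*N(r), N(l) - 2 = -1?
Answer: 21173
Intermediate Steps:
N(l) = 1 (N(l) = 2 - 1 = 1)
A = 27 (A = -10 + 37*1 = -10 + 37 = 27)
A - 1*(-21146) = 27 - 1*(-21146) = 27 + 21146 = 21173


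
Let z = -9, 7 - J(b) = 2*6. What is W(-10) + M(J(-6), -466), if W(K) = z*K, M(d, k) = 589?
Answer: 679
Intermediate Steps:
J(b) = -5 (J(b) = 7 - 2*6 = 7 - 1*12 = 7 - 12 = -5)
W(K) = -9*K
W(-10) + M(J(-6), -466) = -9*(-10) + 589 = 90 + 589 = 679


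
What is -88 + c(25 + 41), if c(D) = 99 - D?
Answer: -55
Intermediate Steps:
-88 + c(25 + 41) = -88 + (99 - (25 + 41)) = -88 + (99 - 1*66) = -88 + (99 - 66) = -88 + 33 = -55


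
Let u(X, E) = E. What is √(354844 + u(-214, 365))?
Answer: √355209 ≈ 595.99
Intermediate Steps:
√(354844 + u(-214, 365)) = √(354844 + 365) = √355209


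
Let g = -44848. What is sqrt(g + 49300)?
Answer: 2*sqrt(1113) ≈ 66.723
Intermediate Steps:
sqrt(g + 49300) = sqrt(-44848 + 49300) = sqrt(4452) = 2*sqrt(1113)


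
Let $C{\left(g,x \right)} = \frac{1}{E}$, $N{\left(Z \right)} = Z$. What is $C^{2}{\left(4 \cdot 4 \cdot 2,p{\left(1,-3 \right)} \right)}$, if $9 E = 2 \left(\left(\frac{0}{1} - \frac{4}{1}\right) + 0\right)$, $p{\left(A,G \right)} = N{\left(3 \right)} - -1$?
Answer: $\frac{81}{64} \approx 1.2656$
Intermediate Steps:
$p{\left(A,G \right)} = 4$ ($p{\left(A,G \right)} = 3 - -1 = 3 + 1 = 4$)
$E = - \frac{8}{9}$ ($E = \frac{2 \left(\left(\frac{0}{1} - \frac{4}{1}\right) + 0\right)}{9} = \frac{2 \left(\left(0 \cdot 1 - 4\right) + 0\right)}{9} = \frac{2 \left(\left(0 - 4\right) + 0\right)}{9} = \frac{2 \left(-4 + 0\right)}{9} = \frac{2 \left(-4\right)}{9} = \frac{1}{9} \left(-8\right) = - \frac{8}{9} \approx -0.88889$)
$C{\left(g,x \right)} = - \frac{9}{8}$ ($C{\left(g,x \right)} = \frac{1}{- \frac{8}{9}} = - \frac{9}{8}$)
$C^{2}{\left(4 \cdot 4 \cdot 2,p{\left(1,-3 \right)} \right)} = \left(- \frac{9}{8}\right)^{2} = \frac{81}{64}$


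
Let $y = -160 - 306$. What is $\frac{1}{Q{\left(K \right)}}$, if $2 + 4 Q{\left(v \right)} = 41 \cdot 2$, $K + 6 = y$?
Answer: $\frac{1}{20} \approx 0.05$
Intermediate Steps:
$y = -466$ ($y = -160 - 306 = -466$)
$K = -472$ ($K = -6 - 466 = -472$)
$Q{\left(v \right)} = 20$ ($Q{\left(v \right)} = - \frac{1}{2} + \frac{41 \cdot 2}{4} = - \frac{1}{2} + \frac{1}{4} \cdot 82 = - \frac{1}{2} + \frac{41}{2} = 20$)
$\frac{1}{Q{\left(K \right)}} = \frac{1}{20}$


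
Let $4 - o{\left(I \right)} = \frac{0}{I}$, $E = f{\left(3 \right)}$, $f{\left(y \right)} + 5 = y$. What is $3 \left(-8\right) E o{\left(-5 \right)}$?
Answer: $192$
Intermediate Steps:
$f{\left(y \right)} = -5 + y$
$E = -2$ ($E = -5 + 3 = -2$)
$o{\left(I \right)} = 4$ ($o{\left(I \right)} = 4 - \frac{0}{I} = 4 - 0 = 4 + 0 = 4$)
$3 \left(-8\right) E o{\left(-5 \right)} = 3 \left(-8\right) \left(-2\right) 4 = \left(-24\right) \left(-2\right) 4 = 48 \cdot 4 = 192$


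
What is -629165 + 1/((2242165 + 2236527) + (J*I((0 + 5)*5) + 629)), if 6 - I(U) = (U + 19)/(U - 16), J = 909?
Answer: -2818867453614/4480331 ≈ -6.2917e+5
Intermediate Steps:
I(U) = 6 - (19 + U)/(-16 + U) (I(U) = 6 - (U + 19)/(U - 16) = 6 - (19 + U)/(-16 + U))
-629165 + 1/((2242165 + 2236527) + (J*I((0 + 5)*5) + 629)) = -629165 + 1/((2242165 + 2236527) + (909*(5*(-23 + (0 + 5)*5)/(-16 + (0 + 5)*5)) + 629)) = -629165 + 1/(4478692 + (909*(5*(-23 + 5*5)/(-16 + 5*5)) + 629)) = -629165 + 1/(4478692 + (909*(5*(-23 + 25)/(-16 + 25)) + 629)) = -629165 + 1/(4478692 + (909*(5*2/9) + 629)) = -629165 + 1/(4478692 + (909*(5*(1/9)*2) + 629)) = -629165 + 1/(4478692 + (909*(10/9) + 629)) = -629165 + 1/(4478692 + (1010 + 629)) = -629165 + 1/(4478692 + 1639) = -629165 + 1/4480331 = -2818867453614/4480331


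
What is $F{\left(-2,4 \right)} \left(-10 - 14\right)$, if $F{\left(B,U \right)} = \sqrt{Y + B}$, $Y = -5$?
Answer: $- 24 i \sqrt{7} \approx - 63.498 i$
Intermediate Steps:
$F{\left(B,U \right)} = \sqrt{-5 + B}$
$F{\left(-2,4 \right)} \left(-10 - 14\right) = \sqrt{-5 - 2} \left(-10 - 14\right) = \sqrt{-7} \left(-24\right) = i \sqrt{7} \left(-24\right) = - 24 i \sqrt{7}$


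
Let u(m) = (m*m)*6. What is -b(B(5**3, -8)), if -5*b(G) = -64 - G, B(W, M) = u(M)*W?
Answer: -48064/5 ≈ -9612.8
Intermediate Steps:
u(m) = 6*m**2 (u(m) = m**2*6 = 6*m**2)
B(W, M) = 6*W*M**2 (B(W, M) = (6*M**2)*W = 6*W*M**2)
b(G) = 64/5 + G/5 (b(G) = -(-64 - G)/5 = 64/5 + G/5)
-b(B(5**3, -8)) = -(64/5 + (6*5**3*(-8)**2)/5) = -(64/5 + (6*125*64)/5) = -(64/5 + (1/5)*48000) = -(64/5 + 9600) = -1*48064/5 = -48064/5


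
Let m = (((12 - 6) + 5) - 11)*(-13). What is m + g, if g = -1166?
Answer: -1166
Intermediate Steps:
m = 0 (m = ((6 + 5) - 11)*(-13) = (11 - 11)*(-13) = 0*(-13) = 0)
m + g = 0 - 1166 = -1166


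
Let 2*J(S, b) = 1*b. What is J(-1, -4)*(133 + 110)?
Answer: -486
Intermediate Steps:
J(S, b) = b/2 (J(S, b) = (1*b)/2 = b/2)
J(-1, -4)*(133 + 110) = ((1/2)*(-4))*(133 + 110) = -2*243 = -486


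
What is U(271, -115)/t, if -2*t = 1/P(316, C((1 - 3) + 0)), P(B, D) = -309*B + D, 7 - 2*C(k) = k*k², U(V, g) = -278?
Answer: -54285894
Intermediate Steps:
C(k) = 7/2 - k³/2 (C(k) = 7/2 - k*k²/2 = 7/2 - k³/2)
P(B, D) = D - 309*B
t = 1/195273 (t = -1/(2*((7/2 - ((1 - 3) + 0)³/2) - 309*316)) = -1/(2*((7/2 - (-2 + 0)³/2) - 97644)) = -1/(2*((7/2 - ½*(-2)³) - 97644)) = -1/(2*((7/2 - ½*(-8)) - 97644)) = -1/(2*((7/2 + 4) - 97644)) = -1/(2*(15/2 - 97644)) = -1/(2*(-195273/2)) = -½*(-2/195273) = 1/195273 ≈ 5.1210e-6)
U(271, -115)/t = -278/1/195273 = -278*195273 = -54285894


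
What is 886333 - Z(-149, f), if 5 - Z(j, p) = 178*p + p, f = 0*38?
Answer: 886328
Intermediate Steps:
f = 0
Z(j, p) = 5 - 179*p (Z(j, p) = 5 - (178*p + p) = 5 - 179*p)
886333 - Z(-149, f) = 886333 - (5 - 179*0) = 886333 - (5 + 0) = 886333 - 1*5 = 886333 - 5 = 886328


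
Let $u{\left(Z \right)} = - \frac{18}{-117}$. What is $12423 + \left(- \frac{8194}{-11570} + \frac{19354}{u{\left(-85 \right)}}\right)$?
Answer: $\frac{799629937}{5785} \approx 1.3822 \cdot 10^{5}$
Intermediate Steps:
$u{\left(Z \right)} = \frac{2}{13}$ ($u{\left(Z \right)} = \left(-18\right) \left(- \frac{1}{117}\right) = \frac{2}{13}$)
$12423 + \left(- \frac{8194}{-11570} + \frac{19354}{u{\left(-85 \right)}}\right) = 12423 + \left(- \frac{8194}{-11570} + \frac{19354}{\frac{2}{13}}\right) = 12423 + \left(\left(-8194\right) \left(- \frac{1}{11570}\right) + 19354 \cdot \frac{13}{2}\right) = 12423 + \left(\frac{4097}{5785} + 125801\right) = 12423 + \frac{727762882}{5785} = \frac{799629937}{5785}$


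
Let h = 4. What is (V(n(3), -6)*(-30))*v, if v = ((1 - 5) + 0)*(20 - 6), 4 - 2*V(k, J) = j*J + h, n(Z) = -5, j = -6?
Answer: -30240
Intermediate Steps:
V(k, J) = 3*J (V(k, J) = 2 - (-6*J + 4)/2 = 2 - (4 - 6*J)/2 = 2 + (-2 + 3*J) = 3*J)
v = -56 (v = (-4 + 0)*14 = -4*14 = -56)
(V(n(3), -6)*(-30))*v = ((3*(-6))*(-30))*(-56) = -18*(-30)*(-56) = 540*(-56) = -30240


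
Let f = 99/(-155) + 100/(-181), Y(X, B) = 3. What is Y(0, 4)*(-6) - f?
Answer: -471571/28055 ≈ -16.809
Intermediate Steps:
f = -33419/28055 (f = 99*(-1/155) + 100*(-1/181) = -99/155 - 100/181 = -33419/28055 ≈ -1.1912)
Y(0, 4)*(-6) - f = 3*(-6) - 1*(-33419/28055) = -18 + 33419/28055 = -471571/28055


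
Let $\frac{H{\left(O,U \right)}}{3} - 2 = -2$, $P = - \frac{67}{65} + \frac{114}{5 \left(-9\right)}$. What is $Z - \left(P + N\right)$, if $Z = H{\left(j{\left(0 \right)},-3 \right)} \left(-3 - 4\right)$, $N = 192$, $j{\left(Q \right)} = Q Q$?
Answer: $- \frac{7349}{39} \approx -188.44$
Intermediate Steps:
$P = - \frac{139}{39}$ ($P = \left(-67\right) \frac{1}{65} + \frac{114}{-45} = - \frac{67}{65} + 114 \left(- \frac{1}{45}\right) = - \frac{67}{65} - \frac{38}{15} = - \frac{139}{39} \approx -3.5641$)
$j{\left(Q \right)} = Q^{2}$
$H{\left(O,U \right)} = 0$ ($H{\left(O,U \right)} = 6 + 3 \left(-2\right) = 6 - 6 = 0$)
$Z = 0$ ($Z = 0 \left(-3 - 4\right) = 0 \left(-7\right) = 0$)
$Z - \left(P + N\right) = 0 - \left(- \frac{139}{39} + 192\right) = 0 - \frac{7349}{39} = - \frac{7349}{39}$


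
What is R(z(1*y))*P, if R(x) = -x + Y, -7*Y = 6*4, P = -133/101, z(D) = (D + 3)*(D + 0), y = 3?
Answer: 2850/101 ≈ 28.218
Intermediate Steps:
z(D) = D*(3 + D) (z(D) = (3 + D)*D = D*(3 + D))
P = -133/101 (P = -133*1/101 = -133/101 ≈ -1.3168)
Y = -24/7 (Y = -6*4/7 = -1/7*24 = -24/7 ≈ -3.4286)
R(x) = -24/7 - x (R(x) = -x - 24/7 = -24/7 - x)
R(z(1*y))*P = (-24/7 - 1*3*(3 + 1*3))*(-133/101) = (-24/7 - 3*(3 + 3))*(-133/101) = (-24/7 - 3*6)*(-133/101) = (-24/7 - 1*18)*(-133/101) = (-24/7 - 18)*(-133/101) = -150/7*(-133/101) = 2850/101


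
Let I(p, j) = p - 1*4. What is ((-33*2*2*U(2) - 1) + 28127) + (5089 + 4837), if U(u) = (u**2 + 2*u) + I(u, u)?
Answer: 37260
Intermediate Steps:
I(p, j) = -4 + p (I(p, j) = p - 4 = -4 + p)
U(u) = -4 + u**2 + 3*u (U(u) = (u**2 + 2*u) + (-4 + u) = -4 + u**2 + 3*u)
((-33*2*2*U(2) - 1) + 28127) + (5089 + 4837) = ((-33*2*2*(-4 + 2**2 + 3*2) - 1) + 28127) + (5089 + 4837) = ((-132*(-4 + 4 + 6) - 1) + 28127) + 9926 = ((-132*6 - 1) + 28127) + 9926 = ((-33*24 - 1) + 28127) + 9926 = ((-792 - 1) + 28127) + 9926 = (-793 + 28127) + 9926 = 27334 + 9926 = 37260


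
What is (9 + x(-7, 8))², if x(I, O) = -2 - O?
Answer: 1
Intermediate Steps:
(9 + x(-7, 8))² = (9 + (-2 - 1*8))² = (9 + (-2 - 8))² = (9 - 10)² = (-1)² = 1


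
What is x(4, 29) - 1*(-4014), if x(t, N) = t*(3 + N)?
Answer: 4142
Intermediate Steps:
x(4, 29) - 1*(-4014) = 4*(3 + 29) - 1*(-4014) = 4*32 + 4014 = 128 + 4014 = 4142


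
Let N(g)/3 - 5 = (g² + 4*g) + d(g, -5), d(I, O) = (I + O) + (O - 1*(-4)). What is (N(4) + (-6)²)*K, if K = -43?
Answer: -6063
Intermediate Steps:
d(I, O) = 4 + I + 2*O (d(I, O) = (I + O) + (O + 4) = (I + O) + (4 + O) = 4 + I + 2*O)
N(g) = -3 + 3*g² + 15*g (N(g) = 15 + 3*((g² + 4*g) + (4 + g + 2*(-5))) = 15 + 3*((g² + 4*g) + (4 + g - 10)) = 15 + 3*((g² + 4*g) + (-6 + g)) = 15 + 3*(-6 + g² + 5*g) = 15 + (-18 + 3*g² + 15*g) = -3 + 3*g² + 15*g)
(N(4) + (-6)²)*K = ((-3 + 3*4² + 15*4) + (-6)²)*(-43) = ((-3 + 3*16 + 60) + 36)*(-43) = ((-3 + 48 + 60) + 36)*(-43) = (105 + 36)*(-43) = 141*(-43) = -6063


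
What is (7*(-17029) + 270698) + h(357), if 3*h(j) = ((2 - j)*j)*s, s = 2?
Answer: 67005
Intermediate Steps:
h(j) = 2*j*(2 - j)/3 (h(j) = (((2 - j)*j)*2)/3 = ((j*(2 - j))*2)/3 = (2*j*(2 - j))/3 = 2*j*(2 - j)/3)
(7*(-17029) + 270698) + h(357) = (7*(-17029) + 270698) + (2/3)*357*(2 - 1*357) = (-119203 + 270698) + (2/3)*357*(2 - 357) = 151495 + (2/3)*357*(-355) = 151495 - 84490 = 67005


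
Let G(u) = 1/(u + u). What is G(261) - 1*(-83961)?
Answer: 43827643/522 ≈ 83961.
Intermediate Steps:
G(u) = 1/(2*u)
G(261) - 1*(-83961) = (1/2)/261 - 1*(-83961) = (1/2)*(1/261) + 83961 = 1/522 + 83961 = 43827643/522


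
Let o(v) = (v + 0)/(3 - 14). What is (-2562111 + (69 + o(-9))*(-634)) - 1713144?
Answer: -47514717/11 ≈ -4.3195e+6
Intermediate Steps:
o(v) = -v/11 (o(v) = v/(-11) = v*(-1/11) = -v/11)
(-2562111 + (69 + o(-9))*(-634)) - 1713144 = (-2562111 + (69 - 1/11*(-9))*(-634)) - 1713144 = (-2562111 + (69 + 9/11)*(-634)) - 1713144 = (-2562111 + (768/11)*(-634)) - 1713144 = (-2562111 - 486912/11) - 1713144 = -28670133/11 - 1713144 = -47514717/11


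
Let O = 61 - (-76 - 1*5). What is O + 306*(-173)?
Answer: -52796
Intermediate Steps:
O = 142 (O = 61 - (-76 - 5) = 61 - 1*(-81) = 61 + 81 = 142)
O + 306*(-173) = 142 + 306*(-173) = 142 - 52938 = -52796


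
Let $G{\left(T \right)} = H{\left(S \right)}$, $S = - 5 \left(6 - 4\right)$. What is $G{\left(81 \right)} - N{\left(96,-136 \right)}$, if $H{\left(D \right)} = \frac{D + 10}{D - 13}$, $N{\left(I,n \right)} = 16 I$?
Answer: $-1536$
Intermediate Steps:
$S = -10$ ($S = \left(-5\right) 2 = -10$)
$H{\left(D \right)} = \frac{10 + D}{-13 + D}$
$G{\left(T \right)} = 0$ ($G{\left(T \right)} = \frac{10 - 10}{-13 - 10} = \frac{1}{-23} \cdot 0 = \left(- \frac{1}{23}\right) 0 = 0$)
$G{\left(81 \right)} - N{\left(96,-136 \right)} = 0 - 16 \cdot 96 = 0 - 1536 = -1536$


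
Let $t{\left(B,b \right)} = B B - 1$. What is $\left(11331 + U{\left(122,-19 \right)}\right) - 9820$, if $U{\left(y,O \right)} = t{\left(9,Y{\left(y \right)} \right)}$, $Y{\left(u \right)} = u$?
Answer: $1591$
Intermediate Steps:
$t{\left(B,b \right)} = -1 + B^{2}$ ($t{\left(B,b \right)} = B^{2} - 1 = -1 + B^{2}$)
$U{\left(y,O \right)} = 80$ ($U{\left(y,O \right)} = -1 + 9^{2} = -1 + 81 = 80$)
$\left(11331 + U{\left(122,-19 \right)}\right) - 9820 = \left(11331 + 80\right) - 9820 = 11411 - 9820 = 1591$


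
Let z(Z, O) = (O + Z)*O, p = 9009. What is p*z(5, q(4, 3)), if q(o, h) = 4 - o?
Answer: 0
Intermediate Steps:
z(Z, O) = O*(O + Z)
p*z(5, q(4, 3)) = 9009*((4 - 1*4)*((4 - 1*4) + 5)) = 9009*((4 - 4)*((4 - 4) + 5)) = 9009*(0*(0 + 5)) = 9009*(0*5) = 9009*0 = 0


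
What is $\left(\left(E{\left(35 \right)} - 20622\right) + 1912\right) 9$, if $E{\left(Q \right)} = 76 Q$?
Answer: $-144450$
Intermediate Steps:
$\left(\left(E{\left(35 \right)} - 20622\right) + 1912\right) 9 = \left(\left(76 \cdot 35 - 20622\right) + 1912\right) 9 = \left(\left(2660 - 20622\right) + 1912\right) 9 = \left(-17962 + 1912\right) 9 = \left(-16050\right) 9 = -144450$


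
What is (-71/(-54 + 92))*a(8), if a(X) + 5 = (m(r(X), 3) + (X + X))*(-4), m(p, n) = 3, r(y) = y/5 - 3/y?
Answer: 5751/38 ≈ 151.34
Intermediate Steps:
r(y) = -3/y + y/5 (r(y) = y*(1/5) - 3/y = y/5 - 3/y = -3/y + y/5)
a(X) = -17 - 8*X (a(X) = -5 + (3 + (X + X))*(-4) = -5 + (3 + 2*X)*(-4) = -5 + (-12 - 8*X) = -17 - 8*X)
(-71/(-54 + 92))*a(8) = (-71/(-54 + 92))*(-17 - 8*8) = (-71/38)*(-17 - 64) = -71*1/38*(-81) = -71/38*(-81) = 5751/38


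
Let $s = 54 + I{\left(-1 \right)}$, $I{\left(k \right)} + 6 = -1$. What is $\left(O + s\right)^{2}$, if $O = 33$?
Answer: $6400$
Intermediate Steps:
$I{\left(k \right)} = -7$ ($I{\left(k \right)} = -6 - 1 = -7$)
$s = 47$ ($s = 54 - 7 = 47$)
$\left(O + s\right)^{2} = \left(33 + 47\right)^{2} = 80^{2} = 6400$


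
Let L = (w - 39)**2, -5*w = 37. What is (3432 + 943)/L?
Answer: 109375/53824 ≈ 2.0321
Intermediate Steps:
w = -37/5 (w = -1/5*37 = -37/5 ≈ -7.4000)
L = 53824/25 (L = (-37/5 - 39)**2 = (-232/5)**2 = 53824/25 ≈ 2153.0)
(3432 + 943)/L = (3432 + 943)/(53824/25) = 4375*(25/53824) = 109375/53824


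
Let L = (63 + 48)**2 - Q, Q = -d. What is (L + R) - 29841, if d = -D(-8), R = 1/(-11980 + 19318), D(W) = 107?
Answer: -129346925/7338 ≈ -17627.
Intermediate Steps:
R = 1/7338 ≈ 0.00013628
d = -107 (d = -1*107 = -107)
Q = 107 (Q = -1*(-107) = 107)
L = 12214 (L = (63 + 48)**2 - 1*107 = 111**2 - 107 = 12321 - 107 = 12214)
(L + R) - 29841 = (12214 + 1/7338) - 29841 = 89626333/7338 - 29841 = -129346925/7338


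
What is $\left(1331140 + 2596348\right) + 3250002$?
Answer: $7177490$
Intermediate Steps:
$\left(1331140 + 2596348\right) + 3250002 = 3927488 + 3250002 = 7177490$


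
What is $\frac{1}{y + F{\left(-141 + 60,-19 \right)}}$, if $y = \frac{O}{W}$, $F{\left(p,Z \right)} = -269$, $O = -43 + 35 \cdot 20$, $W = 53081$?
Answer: $- \frac{53081}{14278132} \approx -0.0037176$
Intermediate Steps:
$O = 657$ ($O = -43 + 700 = 657$)
$y = \frac{657}{53081} \approx 0.012377$
$\frac{1}{y + F{\left(-141 + 60,-19 \right)}} = \frac{1}{\frac{657}{53081} - 269} = \frac{1}{- \frac{14278132}{53081}} = - \frac{53081}{14278132}$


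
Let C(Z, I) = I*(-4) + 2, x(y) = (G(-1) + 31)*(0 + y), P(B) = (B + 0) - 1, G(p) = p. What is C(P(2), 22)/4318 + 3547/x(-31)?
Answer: -7697963/2007870 ≈ -3.8339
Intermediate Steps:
P(B) = -1 + B (P(B) = B - 1 = -1 + B)
x(y) = 30*y (x(y) = (-1 + 31)*(0 + y) = 30*y)
C(Z, I) = 2 - 4*I (C(Z, I) = -4*I + 2 = 2 - 4*I)
C(P(2), 22)/4318 + 3547/x(-31) = (2 - 4*22)/4318 + 3547/((30*(-31))) = (2 - 88)*(1/4318) + 3547/(-930) = -86*1/4318 + 3547*(-1/930) = -43/2159 - 3547/930 = -7697963/2007870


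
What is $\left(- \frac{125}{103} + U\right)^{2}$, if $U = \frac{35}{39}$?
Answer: $\frac{1612900}{16136289} \approx 0.099955$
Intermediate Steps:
$U = \frac{35}{39}$ ($U = 35 \cdot \frac{1}{39} = \frac{35}{39} \approx 0.89744$)
$\left(- \frac{125}{103} + U\right)^{2} = \left(- \frac{125}{103} + \frac{35}{39}\right)^{2} = \left(- \frac{1270}{4017}\right)^{2} = \frac{1612900}{16136289}$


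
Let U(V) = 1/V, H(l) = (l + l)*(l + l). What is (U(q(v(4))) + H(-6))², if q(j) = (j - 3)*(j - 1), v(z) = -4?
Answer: 25411681/1225 ≈ 20744.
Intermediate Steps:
H(l) = 4*l² (H(l) = (2*l)*(2*l) = 4*l²)
q(j) = (-1 + j)*(-3 + j) (q(j) = (-3 + j)*(-1 + j) = (-1 + j)*(-3 + j))
(U(q(v(4))) + H(-6))² = (1/(3 + (-4)² - 4*(-4)) + 4*(-6)²)² = (1/(3 + 16 + 16) + 4*36)² = (1/35 + 144)² = (5041/35)² = 25411681/1225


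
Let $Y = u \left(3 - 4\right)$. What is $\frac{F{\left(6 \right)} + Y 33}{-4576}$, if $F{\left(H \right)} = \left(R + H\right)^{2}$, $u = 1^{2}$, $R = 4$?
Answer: $- \frac{67}{4576} \approx -0.014642$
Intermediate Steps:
$u = 1$
$F{\left(H \right)} = \left(4 + H\right)^{2}$
$Y = -1$ ($Y = 1 \left(3 - 4\right) = 1 \left(-1\right) = -1$)
$\frac{F{\left(6 \right)} + Y 33}{-4576} = \frac{\left(4 + 6\right)^{2} - 33}{-4576} = \left(10^{2} - 33\right) \left(- \frac{1}{4576}\right) = \left(100 - 33\right) \left(- \frac{1}{4576}\right) = 67 \left(- \frac{1}{4576}\right) = - \frac{67}{4576}$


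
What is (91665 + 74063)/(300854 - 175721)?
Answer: 165728/125133 ≈ 1.3244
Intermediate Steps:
(91665 + 74063)/(300854 - 175721) = 165728/125133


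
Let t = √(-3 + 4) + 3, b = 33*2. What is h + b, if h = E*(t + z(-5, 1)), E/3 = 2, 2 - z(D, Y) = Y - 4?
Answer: 120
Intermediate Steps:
z(D, Y) = 6 - Y (z(D, Y) = 2 - (Y - 4) = 2 - (-4 + Y) = 2 + (4 - Y) = 6 - Y)
b = 66
E = 6 (E = 3*2 = 6)
t = 4 (t = √1 + 3 = 1 + 3 = 4)
h = 54 (h = 6*(4 + (6 - 1*1)) = 6*(4 + (6 - 1)) = 6*(4 + 5) = 6*9 = 54)
h + b = 54 + 66 = 120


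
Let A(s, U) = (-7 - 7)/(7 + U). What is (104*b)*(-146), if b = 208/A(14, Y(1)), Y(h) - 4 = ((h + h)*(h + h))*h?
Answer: 23687040/7 ≈ 3.3839e+6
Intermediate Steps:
Y(h) = 4 + 4*h³ (Y(h) = 4 + ((h + h)*(h + h))*h = 4 + ((2*h)*(2*h))*h = 4 + (4*h²)*h = 4 + 4*h³)
A(s, U) = -14/(7 + U)
b = -1560/7 (b = 208/((-14/(7 + (4 + 4*1³)))) = 208/((-14/(7 + (4 + 4*1)))) = 208/((-14/(7 + (4 + 4)))) = 208/((-14/(7 + 8))) = 208/((-14/15)) = 208/((-14*1/15)) = 208/(-14/15) = 208*(-15/14) = -1560/7 ≈ -222.86)
(104*b)*(-146) = (104*(-1560/7))*(-146) = -162240/7*(-146) = 23687040/7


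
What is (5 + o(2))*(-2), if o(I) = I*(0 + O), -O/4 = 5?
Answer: 70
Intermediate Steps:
O = -20 (O = -4*5 = -20)
o(I) = -20*I (o(I) = I*(0 - 20) = I*(-20) = -20*I)
(5 + o(2))*(-2) = (5 - 20*2)*(-2) = (5 - 40)*(-2) = -35*(-2) = 70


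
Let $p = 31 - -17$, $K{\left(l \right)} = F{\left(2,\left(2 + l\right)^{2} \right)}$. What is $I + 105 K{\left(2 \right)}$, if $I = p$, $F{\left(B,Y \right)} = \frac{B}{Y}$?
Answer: $\frac{489}{8} \approx 61.125$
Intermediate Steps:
$K{\left(l \right)} = \frac{2}{\left(2 + l\right)^{2}}$
$p = 48$ ($p = 31 + 17 = 48$)
$I = 48$
$I + 105 K{\left(2 \right)} = 48 + 105 \frac{2}{\left(2 + 2\right)^{2}} = 48 + 105 \cdot \frac{2}{16} = 48 + 105 \cdot 2 \cdot \frac{1}{16} = 48 + 105 \cdot \frac{1}{8} = 48 + \frac{105}{8} = \frac{489}{8}$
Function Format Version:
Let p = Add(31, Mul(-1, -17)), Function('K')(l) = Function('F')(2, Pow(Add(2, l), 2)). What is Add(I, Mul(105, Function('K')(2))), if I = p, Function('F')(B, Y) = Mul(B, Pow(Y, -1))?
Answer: Rational(489, 8) ≈ 61.125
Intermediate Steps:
Function('K')(l) = Mul(2, Pow(Add(2, l), -2)) (Function('K')(l) = Mul(2, Pow(Pow(Add(2, l), 2), -1)) = Mul(2, Pow(Add(2, l), -2)))
p = 48 (p = Add(31, 17) = 48)
I = 48
Add(I, Mul(105, Function('K')(2))) = Add(48, Mul(105, Mul(2, Pow(Add(2, 2), -2)))) = Add(48, Mul(105, Mul(2, Pow(4, -2)))) = Add(48, Mul(105, Mul(2, Rational(1, 16)))) = Add(48, Mul(105, Rational(1, 8))) = Add(48, Rational(105, 8)) = Rational(489, 8)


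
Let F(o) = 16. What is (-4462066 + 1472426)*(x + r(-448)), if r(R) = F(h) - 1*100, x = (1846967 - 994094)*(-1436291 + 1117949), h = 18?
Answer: 811703095076706000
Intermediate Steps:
x = -271505296566 (x = 852873*(-318342) = -271505296566)
r(R) = -84 (r(R) = 16 - 1*100 = 16 - 100 = -84)
(-4462066 + 1472426)*(x + r(-448)) = (-4462066 + 1472426)*(-271505296566 - 84) = -2989640*(-271505296650) = 811703095076706000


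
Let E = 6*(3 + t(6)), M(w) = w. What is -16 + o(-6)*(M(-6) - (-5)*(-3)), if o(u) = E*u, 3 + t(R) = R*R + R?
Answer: 31736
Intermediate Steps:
t(R) = -3 + R + R² (t(R) = -3 + (R*R + R) = -3 + (R² + R) = -3 + (R + R²) = -3 + R + R²)
E = 252 (E = 6*(3 + (-3 + 6 + 6²)) = 6*(3 + (-3 + 6 + 36)) = 6*(3 + 39) = 6*42 = 252)
o(u) = 252*u
-16 + o(-6)*(M(-6) - (-5)*(-3)) = -16 + (252*(-6))*(-6 - (-5)*(-3)) = -16 - 1512*(-6 - 1*15) = -16 - 1512*(-6 - 15) = -16 - 1512*(-21) = -16 + 31752 = 31736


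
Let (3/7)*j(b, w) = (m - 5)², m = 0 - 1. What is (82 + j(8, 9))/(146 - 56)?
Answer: 83/45 ≈ 1.8444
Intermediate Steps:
m = -1
j(b, w) = 84 (j(b, w) = 7*(-1 - 5)²/3 = (7/3)*(-6)² = (7/3)*36 = 84)
(82 + j(8, 9))/(146 - 56) = (82 + 84)/(146 - 56) = 166/90 = 166*(1/90) = 83/45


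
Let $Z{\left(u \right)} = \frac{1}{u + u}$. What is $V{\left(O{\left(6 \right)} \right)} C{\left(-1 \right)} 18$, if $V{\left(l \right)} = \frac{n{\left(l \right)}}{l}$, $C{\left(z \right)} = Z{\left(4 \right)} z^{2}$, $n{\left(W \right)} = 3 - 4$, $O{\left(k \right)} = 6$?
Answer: $- \frac{3}{8} \approx -0.375$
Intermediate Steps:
$Z{\left(u \right)} = \frac{1}{2 u}$
$n{\left(W \right)} = -1$
$C{\left(z \right)} = \frac{z^{2}}{8}$ ($C{\left(z \right)} = \frac{1}{2 \cdot 4} z^{2} = \frac{1}{2} \cdot \frac{1}{4} z^{2} = \frac{z^{2}}{8}$)
$V{\left(l \right)} = - \frac{1}{l}$
$V{\left(O{\left(6 \right)} \right)} C{\left(-1 \right)} 18 = - \frac{1}{6} \frac{\left(-1\right)^{2}}{8} \cdot 18 = \left(-1\right) \frac{1}{6} \cdot \frac{1}{8} \cdot 1 \cdot 18 = \left(- \frac{1}{6}\right) \frac{1}{8} \cdot 18 = \left(- \frac{1}{48}\right) 18 = - \frac{3}{8}$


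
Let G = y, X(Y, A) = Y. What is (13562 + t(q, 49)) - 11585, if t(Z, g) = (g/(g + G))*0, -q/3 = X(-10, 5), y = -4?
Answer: 1977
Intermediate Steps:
G = -4
q = 30 (q = -3*(-10) = 30)
t(Z, g) = 0 (t(Z, g) = (g/(g - 4))*0 = (g/(-4 + g))*0 = 0)
(13562 + t(q, 49)) - 11585 = (13562 + 0) - 11585 = 13562 - 11585 = 1977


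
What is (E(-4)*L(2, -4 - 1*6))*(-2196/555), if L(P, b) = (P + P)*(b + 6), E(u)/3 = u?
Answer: -140544/185 ≈ -759.70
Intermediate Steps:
E(u) = 3*u
L(P, b) = 2*P*(6 + b) (L(P, b) = (2*P)*(6 + b) = 2*P*(6 + b))
(E(-4)*L(2, -4 - 1*6))*(-2196/555) = ((3*(-4))*(2*2*(6 + (-4 - 1*6))))*(-2196/555) = (-24*2*(6 + (-4 - 6)))*(-2196*1/555) = -24*2*(6 - 10)*(-732/185) = -24*2*(-4)*(-732/185) = -12*(-16)*(-732/185) = 192*(-732/185) = -140544/185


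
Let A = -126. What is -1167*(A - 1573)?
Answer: 1982733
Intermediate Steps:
-1167*(A - 1573) = -1167*(-126 - 1573) = -1167*(-1699) = 1982733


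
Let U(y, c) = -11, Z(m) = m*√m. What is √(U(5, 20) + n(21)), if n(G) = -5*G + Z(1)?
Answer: I*√115 ≈ 10.724*I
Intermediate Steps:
Z(m) = m^(3/2)
n(G) = 1 - 5*G (n(G) = -5*G + 1^(3/2) = -5*G + 1 = 1 - 5*G)
√(U(5, 20) + n(21)) = √(-11 + (1 - 5*21)) = √(-11 + (1 - 105)) = √(-11 - 104) = √(-115) = I*√115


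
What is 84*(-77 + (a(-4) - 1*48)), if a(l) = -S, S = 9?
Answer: -11256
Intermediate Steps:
a(l) = -9 (a(l) = -1*9 = -9)
84*(-77 + (a(-4) - 1*48)) = 84*(-77 + (-9 - 1*48)) = 84*(-77 + (-9 - 48)) = 84*(-77 - 57) = 84*(-134) = -11256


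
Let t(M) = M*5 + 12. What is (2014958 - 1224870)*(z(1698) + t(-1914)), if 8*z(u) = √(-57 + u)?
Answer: -7551661104 + 98761*√1641 ≈ -7.5477e+9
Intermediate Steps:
t(M) = 12 + 5*M (t(M) = 5*M + 12 = 12 + 5*M)
z(u) = √(-57 + u)/8
(2014958 - 1224870)*(z(1698) + t(-1914)) = (2014958 - 1224870)*(√(-57 + 1698)/8 + (12 + 5*(-1914))) = 790088*(√1641/8 + (12 - 9570)) = 790088*(√1641/8 - 9558) = 790088*(-9558 + √1641/8) = -7551661104 + 98761*√1641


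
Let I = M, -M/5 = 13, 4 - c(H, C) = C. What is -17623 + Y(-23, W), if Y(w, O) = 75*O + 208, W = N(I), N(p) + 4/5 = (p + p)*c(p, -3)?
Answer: -85725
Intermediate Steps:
c(H, C) = 4 - C
M = -65 (M = -5*13 = -65)
I = -65
N(p) = -⅘ + 14*p (N(p) = -⅘ + (p + p)*(4 - 1*(-3)) = -⅘ + (2*p)*(4 + 3) = -⅘ + (2*p)*7 = -⅘ + 14*p)
W = -4554/5 (W = -⅘ + 14*(-65) = -⅘ - 910 = -4554/5 ≈ -910.80)
Y(w, O) = 208 + 75*O
-17623 + Y(-23, W) = -17623 + (208 + 75*(-4554/5)) = -17623 + (208 - 68310) = -17623 - 68102 = -85725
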